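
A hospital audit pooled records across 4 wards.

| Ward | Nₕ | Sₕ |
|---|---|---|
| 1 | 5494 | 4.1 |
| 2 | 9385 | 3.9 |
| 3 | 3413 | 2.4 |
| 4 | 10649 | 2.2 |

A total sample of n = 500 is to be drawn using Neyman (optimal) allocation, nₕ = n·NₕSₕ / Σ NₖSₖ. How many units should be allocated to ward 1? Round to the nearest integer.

124

1: NₕSₕ = 5494·4.1 = 22525.4
2: NₕSₕ = 9385·3.9 = 36601.5
3: NₕSₕ = 3413·2.4 = 8191.2
4: NₕSₕ = 10649·2.2 = 23427.8
Σ NₕSₕ = 90745.9.
n_1 = 500·22525.4/90745.9 = 124.112... → 124.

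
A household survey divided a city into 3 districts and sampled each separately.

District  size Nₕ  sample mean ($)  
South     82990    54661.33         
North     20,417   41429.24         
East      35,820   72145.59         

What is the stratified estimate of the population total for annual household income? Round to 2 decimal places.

Estimate total by summing Nₕ·x̄ₕ over strata.
82990·54661.33 + 20417·41429.24 + 35820·72145.59 = 4536343776.7 + 845860793.08 + 2584255033.8 = 7966459603.58.

7966459603.58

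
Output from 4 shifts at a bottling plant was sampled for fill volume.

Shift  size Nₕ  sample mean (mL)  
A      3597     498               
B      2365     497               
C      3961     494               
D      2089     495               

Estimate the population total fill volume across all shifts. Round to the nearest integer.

A: 3597·498 = 1791306
B: 2365·497 = 1175405
C: 3961·494 = 1956734
D: 2089·495 = 1034055
τ̂ = Σ Nₕx̄ₕ = 5957500.

5957500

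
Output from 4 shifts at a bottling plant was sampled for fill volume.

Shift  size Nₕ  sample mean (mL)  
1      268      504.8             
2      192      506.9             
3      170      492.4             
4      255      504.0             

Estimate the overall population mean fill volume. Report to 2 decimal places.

502.64

N = 268 + 192 + 170 + 255 = 885.
Overall mean = Σ (Nₕ/N)·x̄ₕ — weight by population share, not a simple average.
Σ Nₕx̄ₕ = 268·504.8 + 192·506.9 + 170·492.4 + 255·504.0 = 135286.4 + 97324.8 + 83708 + 128520 = 444839.2.
Divide by N: 444839.2 / 885 = 502.6432... → 502.64.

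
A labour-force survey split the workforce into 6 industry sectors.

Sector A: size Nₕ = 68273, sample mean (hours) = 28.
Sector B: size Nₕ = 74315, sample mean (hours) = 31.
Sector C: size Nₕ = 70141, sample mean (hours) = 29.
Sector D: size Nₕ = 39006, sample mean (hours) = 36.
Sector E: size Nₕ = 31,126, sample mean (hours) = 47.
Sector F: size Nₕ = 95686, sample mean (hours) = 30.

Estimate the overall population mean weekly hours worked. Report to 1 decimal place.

31.7

N = 68273 + 74315 + 70141 + 39006 + 31126 + 95686 = 378547.
Overall mean = Σ (Nₕ/N)·x̄ₕ — weight by population share, not a simple average.
Σ Nₕx̄ₕ = 68273·28 + 74315·31 + 70141·29 + 39006·36 + 31126·47 + 95686·30 = 1911644 + 2303765 + 2034089 + 1404216 + 1462922 + 2870580 = 11987216.
Divide by N: 11987216 / 378547 = 31.666... → 31.7.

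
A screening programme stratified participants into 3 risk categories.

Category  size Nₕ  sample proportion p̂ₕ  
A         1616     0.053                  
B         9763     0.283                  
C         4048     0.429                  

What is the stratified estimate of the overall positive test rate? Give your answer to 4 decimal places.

N = 1616 + 9763 + 4048 = 15427.
Overall proportion = Σ (Nₕ/N)·p̂ₕ.
Σ Nₕp̂ₕ = 85.648 + 2762.929 + 1736.592 = 4585.169.
4585.169 / 15427 = 0.297217... → 0.2972.

0.2972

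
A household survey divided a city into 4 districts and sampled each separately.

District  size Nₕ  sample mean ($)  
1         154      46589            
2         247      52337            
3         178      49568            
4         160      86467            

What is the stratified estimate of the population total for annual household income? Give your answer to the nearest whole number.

42759769

1: 154·46589 = 7174706
2: 247·52337 = 12927239
3: 178·49568 = 8823104
4: 160·86467 = 13834720
τ̂ = Σ Nₕx̄ₕ = 42759769.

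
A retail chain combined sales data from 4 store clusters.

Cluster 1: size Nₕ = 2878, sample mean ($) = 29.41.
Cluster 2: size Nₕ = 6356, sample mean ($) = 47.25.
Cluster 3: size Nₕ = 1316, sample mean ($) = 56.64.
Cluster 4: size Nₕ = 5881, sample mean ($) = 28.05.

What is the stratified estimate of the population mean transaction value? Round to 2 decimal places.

N = 2878 + 6356 + 1316 + 5881 = 16431.
The stratified mean weights each stratum mean by its population share Nₕ/N.
Σ Nₕx̄ₕ = 2878·29.41 + 6356·47.25 + 1316·56.64 + 5881·28.05 = 84641.98 + 300321 + 74538.24 + 164962.05 = 624463.27.
Divide by N: 624463.27 / 16431 = 38.0052... → 38.01.

38.01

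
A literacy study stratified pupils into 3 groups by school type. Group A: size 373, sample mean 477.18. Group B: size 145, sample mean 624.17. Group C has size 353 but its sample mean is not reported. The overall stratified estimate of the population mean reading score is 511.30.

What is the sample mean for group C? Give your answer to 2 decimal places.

N = 373 + 145 + 353 = 871.
Overall total = μ·N = 511.30·871 = 445342.3.
Subtract the known strata: 373·477.18 + 145·624.17 = 268492.79.
Remaining total for group C: 445342.3 − 268492.79 = 176849.51.
Divide by its size: 176849.51 / 353 = 500.9901... → 500.99.

500.99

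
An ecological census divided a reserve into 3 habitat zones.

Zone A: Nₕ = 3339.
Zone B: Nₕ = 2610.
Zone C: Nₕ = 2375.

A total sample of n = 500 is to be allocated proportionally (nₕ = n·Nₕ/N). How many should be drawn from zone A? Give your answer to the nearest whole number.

201

Share of zone A = 3339/8324 = 0.40113.
Allocate 500 × 0.40113 = 200.565... → 201.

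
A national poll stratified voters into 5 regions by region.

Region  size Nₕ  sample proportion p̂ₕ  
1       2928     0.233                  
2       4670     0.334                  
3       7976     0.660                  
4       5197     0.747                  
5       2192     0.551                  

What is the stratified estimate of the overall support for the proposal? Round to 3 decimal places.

0.549

N = 2928 + 4670 + 7976 + 5197 + 2192 = 22963.
Overall proportion = Σ (Nₕ/N)·p̂ₕ.
Σ Nₕp̂ₕ = 682.224 + 1559.78 + 5264.16 + 3882.159 + 1207.792 = 12596.115.
12596.115 / 22963 = 0.54854... → 0.549.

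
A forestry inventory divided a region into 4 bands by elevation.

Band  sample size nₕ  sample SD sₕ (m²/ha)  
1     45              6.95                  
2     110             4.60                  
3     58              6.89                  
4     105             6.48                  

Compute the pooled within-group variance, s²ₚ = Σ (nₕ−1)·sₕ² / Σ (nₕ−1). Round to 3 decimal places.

1: (45−1)·6.95² = 44·48.3025 = 2125.31
2: (110−1)·4.60² = 109·21.16 = 2306.44
3: (58−1)·6.89² = 57·47.4721 = 2705.9097
4: (105−1)·6.48² = 104·41.9904 = 4367.0016
Numerator = 11504.6613; denominator = Σ(nₕ−1) = 314.
s²ₚ = 11504.6613/314 = 36.63905... → 36.639.

36.639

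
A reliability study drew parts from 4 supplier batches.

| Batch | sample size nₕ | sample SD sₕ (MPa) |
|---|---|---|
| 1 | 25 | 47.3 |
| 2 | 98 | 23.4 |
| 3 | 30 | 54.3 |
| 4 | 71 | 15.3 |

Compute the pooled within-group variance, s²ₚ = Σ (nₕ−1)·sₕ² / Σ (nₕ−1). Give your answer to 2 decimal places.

948.64

Degrees of freedom: 24 + 97 + 29 + 70 = 220.
Σ(nₕ−1)sₕ² = 24·2237.29 + 97·547.56 + 29·2948.49 + 70·234.09 = 208700.79.
s²ₚ = 208700.79 / 220 = 948.6400... → 948.64.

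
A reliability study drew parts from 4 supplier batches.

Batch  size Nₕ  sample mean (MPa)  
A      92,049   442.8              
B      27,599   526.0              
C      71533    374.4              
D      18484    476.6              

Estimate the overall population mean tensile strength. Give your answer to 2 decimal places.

x̄_st = (Σ Nₕx̄ₕ) / (Σ Nₕ) = (92049·442.8 + 27599·526.0 + 71533·374.4 + 18484·476.6) / 209665
= 90867800.8 / 209665 = 433.3952... → 433.40.

433.40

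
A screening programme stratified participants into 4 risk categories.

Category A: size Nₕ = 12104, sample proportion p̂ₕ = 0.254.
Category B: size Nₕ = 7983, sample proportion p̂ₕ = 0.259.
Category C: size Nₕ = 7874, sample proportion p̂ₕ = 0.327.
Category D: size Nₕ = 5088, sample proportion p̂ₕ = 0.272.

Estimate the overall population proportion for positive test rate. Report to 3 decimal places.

0.275

N = 12104 + 7983 + 7874 + 5088 = 33049.
Overall proportion = Σ (Nₕ/N)·p̂ₕ.
Σ Nₕp̂ₕ = 3074.416 + 2067.597 + 2574.798 + 1383.936 = 9100.747.
9100.747 / 33049 = 0.27537... → 0.275.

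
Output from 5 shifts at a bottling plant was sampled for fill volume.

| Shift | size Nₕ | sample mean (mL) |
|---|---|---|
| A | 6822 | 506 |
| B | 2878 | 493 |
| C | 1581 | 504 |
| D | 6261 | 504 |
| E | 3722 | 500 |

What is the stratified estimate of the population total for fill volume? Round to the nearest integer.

Population total = Σ Nₕ·x̄ₕ (each stratum's size times its mean).
6822·506 + 2878·493 + 1581·504 + 6261·504 + 3722·500 = 3451932 + 1418854 + 796824 + 3155544 + 1861000 = 10684154.

10684154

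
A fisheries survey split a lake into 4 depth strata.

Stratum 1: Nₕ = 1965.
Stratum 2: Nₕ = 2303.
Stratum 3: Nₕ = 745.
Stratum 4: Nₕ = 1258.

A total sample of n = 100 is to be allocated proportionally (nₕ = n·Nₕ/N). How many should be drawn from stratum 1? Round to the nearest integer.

31

N = 1965 + 2303 + 745 + 1258 = 6271.
n_1 = 100·1965/6271 = 31.335... → 31.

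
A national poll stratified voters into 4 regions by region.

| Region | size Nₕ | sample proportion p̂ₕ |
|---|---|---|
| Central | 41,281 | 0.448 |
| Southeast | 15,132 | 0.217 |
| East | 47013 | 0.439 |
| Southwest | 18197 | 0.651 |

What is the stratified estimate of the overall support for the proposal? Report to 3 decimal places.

Wₕ = Nₕ/N with N = 121623: 0.3394, 0.1244, 0.3865, 0.1496.
p̂_st = 0.3394·0.448 + 0.1244·0.217 + 0.3865·0.439 + 0.1496·0.651 ≈ 0.44615... → 0.446.

0.446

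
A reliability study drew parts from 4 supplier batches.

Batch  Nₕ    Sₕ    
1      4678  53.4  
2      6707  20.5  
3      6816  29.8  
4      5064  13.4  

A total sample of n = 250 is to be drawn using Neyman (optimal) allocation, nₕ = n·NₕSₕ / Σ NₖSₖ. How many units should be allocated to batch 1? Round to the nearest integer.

95

Σ NₕSₕ = 4678·53.4 + 6707·20.5 + 6816·29.8 + 5064·13.4 = 658273.1.
Share for 1: 249805.2/658273.1 = 0.37949.
n_1 = 250 × 0.37949 = 94.871... → 95.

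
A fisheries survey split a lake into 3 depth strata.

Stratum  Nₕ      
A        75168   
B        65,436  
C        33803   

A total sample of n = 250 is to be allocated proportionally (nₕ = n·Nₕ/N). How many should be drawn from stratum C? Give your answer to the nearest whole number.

N = 75168 + 65436 + 33803 = 174407.
n_C = 250·33803/174407 = 48.454... → 48.

48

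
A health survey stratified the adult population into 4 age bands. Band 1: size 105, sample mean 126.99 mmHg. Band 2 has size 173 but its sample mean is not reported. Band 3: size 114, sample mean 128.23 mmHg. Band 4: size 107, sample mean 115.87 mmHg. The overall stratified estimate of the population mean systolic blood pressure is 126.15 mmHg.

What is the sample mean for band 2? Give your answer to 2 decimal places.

130.63

Σ Nₕx̄ₕ = N·μ, so 173·x̄_2 = 499·126.15 − (105·126.99 + 114·128.23 + 107·115.87).
= 62948.85 − 40350.26 = 22598.59.
x̄_2 = 22598.59 / 173 = 130.6277... → 130.63.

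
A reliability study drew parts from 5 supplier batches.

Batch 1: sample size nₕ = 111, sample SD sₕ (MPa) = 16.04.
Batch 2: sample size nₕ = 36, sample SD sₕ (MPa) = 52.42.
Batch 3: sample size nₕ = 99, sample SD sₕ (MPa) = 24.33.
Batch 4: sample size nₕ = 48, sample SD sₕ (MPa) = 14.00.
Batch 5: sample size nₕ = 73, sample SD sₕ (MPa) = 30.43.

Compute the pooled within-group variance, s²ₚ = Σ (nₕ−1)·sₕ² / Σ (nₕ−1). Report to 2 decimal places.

Degrees of freedom: 110 + 35 + 98 + 47 + 72 = 362.
Σ(nₕ−1)sₕ² = 110·257.2816 + 35·2747.8564 + 98·591.9489 + 47·196 + 72·925.9849 = 258369.855.
s²ₚ = 258369.855 / 362 = 713.7289... → 713.73.

713.73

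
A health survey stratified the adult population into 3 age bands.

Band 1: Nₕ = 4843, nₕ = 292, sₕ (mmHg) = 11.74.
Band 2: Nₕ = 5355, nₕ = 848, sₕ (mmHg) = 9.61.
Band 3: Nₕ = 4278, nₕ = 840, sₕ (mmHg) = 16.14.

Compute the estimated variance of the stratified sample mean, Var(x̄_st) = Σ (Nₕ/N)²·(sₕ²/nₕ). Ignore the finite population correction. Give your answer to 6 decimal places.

0.094817

N = 14476; Wₕ = Nₕ/N.
band 1: (4843/14476)²·11.74²/292 = 0.052830550
band 2: (5355/14476)²·9.61²/848 = 0.014902966
band 3: (4278/14476)²·16.14²/840 = 0.027083961
Sum = 0.094817478 → 0.094817.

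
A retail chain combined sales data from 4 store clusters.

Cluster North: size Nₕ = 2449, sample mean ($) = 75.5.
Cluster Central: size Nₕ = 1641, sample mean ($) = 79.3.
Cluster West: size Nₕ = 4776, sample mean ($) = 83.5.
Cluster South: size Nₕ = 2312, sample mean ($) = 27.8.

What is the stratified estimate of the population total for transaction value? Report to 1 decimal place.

778100.4

Population total = Σ Nₕ·x̄ₕ (each stratum's size times its mean).
2449·75.5 + 1641·79.3 + 4776·83.5 + 2312·27.8 = 184899.5 + 130131.3 + 398796 + 64273.6 = 778100.4.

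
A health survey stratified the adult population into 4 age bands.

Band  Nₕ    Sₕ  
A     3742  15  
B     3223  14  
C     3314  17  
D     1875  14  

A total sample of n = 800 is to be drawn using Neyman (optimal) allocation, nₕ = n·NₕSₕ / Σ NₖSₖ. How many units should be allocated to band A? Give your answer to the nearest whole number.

244

A: NₕSₕ = 3742·15 = 56130
B: NₕSₕ = 3223·14 = 45122
C: NₕSₕ = 3314·17 = 56338
D: NₕSₕ = 1875·14 = 26250
Σ NₕSₕ = 183840.
n_A = 800·56130/183840 = 244.256... → 244.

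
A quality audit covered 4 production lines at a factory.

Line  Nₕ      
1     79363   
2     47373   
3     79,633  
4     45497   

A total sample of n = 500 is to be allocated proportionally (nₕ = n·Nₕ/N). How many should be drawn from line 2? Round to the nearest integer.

Share of line 2 = 47373/251866 = 0.18809.
Allocate 500 × 0.18809 = 94.044... → 94.

94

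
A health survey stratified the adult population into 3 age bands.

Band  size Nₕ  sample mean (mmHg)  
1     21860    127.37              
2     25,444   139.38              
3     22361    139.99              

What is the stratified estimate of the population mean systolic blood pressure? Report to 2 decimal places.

135.81

x̄_st = (Σ Nₕx̄ₕ) / (Σ Nₕ) = (21860·127.37 + 25444·139.38 + 22361·139.99) / 69665
= 9461009.31 / 69665 = 135.8072... → 135.81.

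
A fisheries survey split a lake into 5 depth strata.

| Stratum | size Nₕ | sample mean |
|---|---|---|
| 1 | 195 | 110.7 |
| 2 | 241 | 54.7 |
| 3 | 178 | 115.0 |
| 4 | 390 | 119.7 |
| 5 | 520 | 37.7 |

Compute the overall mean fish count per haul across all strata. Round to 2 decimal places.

N = 195 + 241 + 178 + 390 + 520 = 1524.
Overall mean = Σ (Nₕ/N)·x̄ₕ — weight by population share, not a simple average.
Σ Nₕx̄ₕ = 195·110.7 + 241·54.7 + 178·115.0 + 390·119.7 + 520·37.7 = 21586.5 + 13182.7 + 20470 + 46683 + 19604 = 121526.2.
Divide by N: 121526.2 / 1524 = 79.7416... → 79.74.

79.74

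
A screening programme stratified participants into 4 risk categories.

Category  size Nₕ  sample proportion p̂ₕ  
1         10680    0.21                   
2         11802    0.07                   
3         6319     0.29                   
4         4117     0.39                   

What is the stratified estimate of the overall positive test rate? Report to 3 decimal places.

0.198

N = 10680 + 11802 + 6319 + 4117 = 32918.
Overall proportion = Σ (Nₕ/N)·p̂ₕ.
Σ Nₕp̂ₕ = 2242.8 + 826.14 + 1832.51 + 1605.63 = 6507.08.
6507.08 / 32918 = 0.19768... → 0.198.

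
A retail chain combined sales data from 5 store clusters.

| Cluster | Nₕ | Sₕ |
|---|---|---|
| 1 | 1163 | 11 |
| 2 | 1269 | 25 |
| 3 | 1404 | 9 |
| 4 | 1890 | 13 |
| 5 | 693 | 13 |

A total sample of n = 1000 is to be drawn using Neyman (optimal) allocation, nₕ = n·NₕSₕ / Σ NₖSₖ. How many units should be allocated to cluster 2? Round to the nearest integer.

1: NₕSₕ = 1163·11 = 12793
2: NₕSₕ = 1269·25 = 31725
3: NₕSₕ = 1404·9 = 12636
4: NₕSₕ = 1890·13 = 24570
5: NₕSₕ = 693·13 = 9009
Σ NₕSₕ = 90733.
n_2 = 1000·31725/90733 = 349.652... → 350.

350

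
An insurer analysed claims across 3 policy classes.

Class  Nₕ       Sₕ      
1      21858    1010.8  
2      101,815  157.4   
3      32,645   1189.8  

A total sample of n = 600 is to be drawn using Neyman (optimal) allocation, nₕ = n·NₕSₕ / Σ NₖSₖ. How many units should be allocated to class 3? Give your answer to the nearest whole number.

303

Σ NₕSₕ = 21858·1010.8 + 101815·157.4 + 32645·1189.8 = 76960768.4.
Share for 3: 38841021/76960768.4 = 0.50469.
n_3 = 600 × 0.50469 = 302.812... → 303.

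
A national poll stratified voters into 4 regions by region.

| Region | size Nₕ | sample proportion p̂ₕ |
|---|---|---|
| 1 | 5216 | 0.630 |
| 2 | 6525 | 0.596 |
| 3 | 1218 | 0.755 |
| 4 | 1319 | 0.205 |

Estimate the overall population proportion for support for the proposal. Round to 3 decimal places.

Wₕ = Nₕ/N with N = 14278: 0.3653, 0.4570, 0.0853, 0.0924.
p̂_st = 0.3653·0.630 + 0.4570·0.596 + 0.0853·0.755 + 0.0924·0.205 ≈ 0.58586... → 0.586.

0.586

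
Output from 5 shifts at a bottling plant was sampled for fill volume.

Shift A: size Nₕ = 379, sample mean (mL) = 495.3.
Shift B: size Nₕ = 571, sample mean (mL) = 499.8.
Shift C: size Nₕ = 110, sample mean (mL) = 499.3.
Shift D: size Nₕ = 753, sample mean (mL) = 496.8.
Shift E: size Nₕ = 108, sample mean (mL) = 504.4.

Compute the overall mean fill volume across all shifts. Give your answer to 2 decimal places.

x̄_st = (Σ Nₕx̄ₕ) / (Σ Nₕ) = (379·495.3 + 571·499.8 + 110·499.3 + 753·496.8 + 108·504.4) / 1921
= 956593.1 / 1921 = 497.9662... → 497.97.

497.97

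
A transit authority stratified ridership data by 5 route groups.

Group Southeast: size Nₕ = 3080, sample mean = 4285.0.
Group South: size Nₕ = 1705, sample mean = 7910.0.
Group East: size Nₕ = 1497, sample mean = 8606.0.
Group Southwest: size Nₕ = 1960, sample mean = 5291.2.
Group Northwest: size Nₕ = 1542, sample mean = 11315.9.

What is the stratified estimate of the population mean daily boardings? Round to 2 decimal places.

6887.51

N = 3080 + 1705 + 1497 + 1960 + 1542 = 9784.
Weight each subgroup mean by Nₕ/N and sum.
Σ Nₕx̄ₕ = 3080·4285.0 + 1705·7910.0 + 1497·8606.0 + 1960·5291.2 + 1542·11315.9 = 13197800 + 13486550 + 12883182 + 10370752 + 17449117.8 = 67387401.8.
Divide by N: 67387401.8 / 9784 = 6887.5104... → 6887.51.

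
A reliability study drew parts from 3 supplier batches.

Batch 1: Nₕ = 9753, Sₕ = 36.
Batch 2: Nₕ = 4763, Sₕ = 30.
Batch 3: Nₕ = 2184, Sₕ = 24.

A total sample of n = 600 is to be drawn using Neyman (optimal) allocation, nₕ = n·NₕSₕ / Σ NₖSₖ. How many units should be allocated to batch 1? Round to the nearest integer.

1: NₕSₕ = 9753·36 = 351108
2: NₕSₕ = 4763·30 = 142890
3: NₕSₕ = 2184·24 = 52416
Σ NₕSₕ = 546414.
n_1 = 600·351108/546414 = 385.541... → 386.

386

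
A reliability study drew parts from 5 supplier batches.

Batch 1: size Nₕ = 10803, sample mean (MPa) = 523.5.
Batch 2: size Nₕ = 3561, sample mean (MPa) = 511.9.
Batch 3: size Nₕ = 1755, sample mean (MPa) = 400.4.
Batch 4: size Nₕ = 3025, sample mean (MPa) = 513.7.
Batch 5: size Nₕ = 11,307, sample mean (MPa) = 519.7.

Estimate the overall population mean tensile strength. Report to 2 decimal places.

512.66

N = 30451; weights Wₕ = Nₕ/N = (0.3548, 0.1169, 0.0576, 0.0993, 0.3713).
x̄_st = Σ Wₕ·x̄ₕ = 0.3548·523.5 + 0.1169·511.9 + 0.0576·400.4 + 0.0993·513.7 + 0.3713·519.7 ≈ 512.6642...
→ 512.66.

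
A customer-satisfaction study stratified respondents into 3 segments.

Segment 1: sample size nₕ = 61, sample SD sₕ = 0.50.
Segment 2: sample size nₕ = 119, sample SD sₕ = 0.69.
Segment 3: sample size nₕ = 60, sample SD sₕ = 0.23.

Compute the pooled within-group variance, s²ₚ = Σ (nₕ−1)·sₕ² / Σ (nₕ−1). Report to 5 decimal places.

Degrees of freedom: 60 + 118 + 59 = 237.
Σ(nₕ−1)sₕ² = 60·0.25 + 118·0.4761 + 59·0.0529 = 74.3009.
s²ₚ = 74.3009 / 237 = 0.3135059... → 0.31351.

0.31351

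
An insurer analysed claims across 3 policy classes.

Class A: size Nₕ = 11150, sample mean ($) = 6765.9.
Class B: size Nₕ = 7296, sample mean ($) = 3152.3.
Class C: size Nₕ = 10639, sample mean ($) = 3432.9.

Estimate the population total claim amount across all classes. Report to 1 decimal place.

A: 11150·6765.9 = 75439785
B: 7296·3152.3 = 22999180.8
C: 10639·3432.9 = 36522623.1
τ̂ = Σ Nₕx̄ₕ = 134961588.9.

134961588.9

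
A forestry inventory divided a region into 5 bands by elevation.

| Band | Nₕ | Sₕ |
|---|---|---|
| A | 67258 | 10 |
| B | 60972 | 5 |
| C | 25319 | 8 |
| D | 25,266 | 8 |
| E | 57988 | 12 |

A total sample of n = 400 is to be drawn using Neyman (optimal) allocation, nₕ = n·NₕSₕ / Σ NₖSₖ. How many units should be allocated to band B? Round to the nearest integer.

59

Σ NₕSₕ = 67258·10 + 60972·5 + 25319·8 + 25266·8 + 57988·12 = 2077976.
Share for B: 304860/2077976 = 0.14671.
n_B = 400 × 0.14671 = 58.684... → 59.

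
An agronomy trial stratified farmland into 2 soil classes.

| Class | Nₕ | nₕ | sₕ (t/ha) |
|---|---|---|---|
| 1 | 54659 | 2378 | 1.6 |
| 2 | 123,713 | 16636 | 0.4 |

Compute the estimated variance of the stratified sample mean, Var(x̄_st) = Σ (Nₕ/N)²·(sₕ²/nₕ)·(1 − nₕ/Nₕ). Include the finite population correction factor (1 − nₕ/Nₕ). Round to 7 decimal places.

N = 178372; Wₕ = Nₕ/N.
class 1: (54659/178372)²·1.6²/2378·(1 − 2378/54659) = 0.0000966897
class 2: (123713/178372)²·0.4²/16636·(1 − 16636/123713) = 0.0000040043
Sum = 0.0001006940 → 0.0001007.

0.0001007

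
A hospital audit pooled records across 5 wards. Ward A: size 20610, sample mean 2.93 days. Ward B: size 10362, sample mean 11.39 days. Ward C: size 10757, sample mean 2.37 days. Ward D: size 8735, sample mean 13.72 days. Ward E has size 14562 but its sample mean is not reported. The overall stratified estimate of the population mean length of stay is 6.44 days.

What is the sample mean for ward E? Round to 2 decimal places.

6.53

Σ Nₕx̄ₕ = N·μ, so 14562·x̄_E = 65026·6.44 − (20610·2.93 + 10362·11.39 + 10757·2.37 + 8735·13.72).
= 418767.44 − 323748.77 = 95018.67.
x̄_E = 95018.67 / 14562 = 6.5251... → 6.53.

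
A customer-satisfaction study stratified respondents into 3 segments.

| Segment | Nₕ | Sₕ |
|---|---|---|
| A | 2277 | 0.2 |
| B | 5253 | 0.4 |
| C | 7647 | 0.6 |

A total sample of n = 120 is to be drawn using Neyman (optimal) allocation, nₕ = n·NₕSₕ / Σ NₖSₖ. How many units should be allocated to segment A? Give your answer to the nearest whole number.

A: NₕSₕ = 2277·0.2 = 455.4
B: NₕSₕ = 5253·0.4 = 2101.2
C: NₕSₕ = 7647·0.6 = 4588.2
Σ NₕSₕ = 7144.8.
n_A = 120·455.4/7144.8 = 7.649... → 8.

8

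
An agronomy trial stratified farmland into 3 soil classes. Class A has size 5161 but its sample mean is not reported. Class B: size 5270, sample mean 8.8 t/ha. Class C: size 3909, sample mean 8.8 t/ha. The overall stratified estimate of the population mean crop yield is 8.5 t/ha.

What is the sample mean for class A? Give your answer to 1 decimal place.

N = 5161 + 5270 + 3909 = 14340.
Overall total = μ·N = 8.5·14340 = 121890.
Subtract the known strata: 5270·8.8 + 3909·8.8 = 80775.2.
Remaining total for class A: 121890 − 80775.2 = 41114.8.
Divide by its size: 41114.8 / 5161 = 7.966... → 8.0.

8.0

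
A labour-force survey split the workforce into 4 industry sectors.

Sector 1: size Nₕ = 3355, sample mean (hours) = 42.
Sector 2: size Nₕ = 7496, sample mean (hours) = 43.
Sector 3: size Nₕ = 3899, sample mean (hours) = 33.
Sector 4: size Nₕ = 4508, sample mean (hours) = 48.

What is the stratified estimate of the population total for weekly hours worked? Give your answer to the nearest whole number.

Estimate total by summing Nₕ·x̄ₕ over strata.
3355·42 + 7496·43 + 3899·33 + 4508·48 = 140910 + 322328 + 128667 + 216384 = 808289.

808289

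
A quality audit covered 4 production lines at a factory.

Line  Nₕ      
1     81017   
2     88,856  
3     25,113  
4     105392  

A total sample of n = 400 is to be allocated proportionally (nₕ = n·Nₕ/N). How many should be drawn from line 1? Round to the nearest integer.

N = 81017 + 88856 + 25113 + 105392 = 300378.
n_1 = 400·81017/300378 = 107.887... → 108.

108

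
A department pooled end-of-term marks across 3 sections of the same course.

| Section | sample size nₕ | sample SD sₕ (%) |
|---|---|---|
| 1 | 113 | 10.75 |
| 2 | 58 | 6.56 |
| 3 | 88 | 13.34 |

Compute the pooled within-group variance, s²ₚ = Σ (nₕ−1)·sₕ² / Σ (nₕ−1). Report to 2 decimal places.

1: (113−1)·10.75² = 112·115.5625 = 12943
2: (58−1)·6.56² = 57·43.0336 = 2452.9152
3: (88−1)·13.34² = 87·177.9556 = 15482.1372
Numerator = 30878.0524; denominator = Σ(nₕ−1) = 256.
s²ₚ = 30878.0524/256 = 120.6174... → 120.62.

120.62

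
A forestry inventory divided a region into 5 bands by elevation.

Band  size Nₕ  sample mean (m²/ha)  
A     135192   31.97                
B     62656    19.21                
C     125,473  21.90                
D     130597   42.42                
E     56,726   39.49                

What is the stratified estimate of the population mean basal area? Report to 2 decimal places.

N = 135192 + 62656 + 125473 + 130597 + 56726 = 510644.
Weight each subgroup mean by Nₕ/N and sum.
Σ Nₕx̄ₕ = 135192·31.97 + 62656·19.21 + 125473·21.90 + 130597·42.42 + 56726·39.49 = 4322088.24 + 1203621.76 + 2747858.7 + 5539924.74 + 2240109.74 = 16053603.18.
Divide by N: 16053603.18 / 510644 = 31.4380... → 31.44.

31.44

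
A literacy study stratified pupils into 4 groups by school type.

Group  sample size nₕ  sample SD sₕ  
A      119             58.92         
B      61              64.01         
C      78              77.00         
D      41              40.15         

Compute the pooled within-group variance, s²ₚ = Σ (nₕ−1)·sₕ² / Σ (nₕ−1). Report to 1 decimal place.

3988.1

Degrees of freedom: 118 + 60 + 77 + 40 = 295.
Σ(nₕ−1)sₕ² = 118·3471.5664 + 60·4097.2801 + 77·5929 + 40·1612.0225 = 1176495.5412.
s²ₚ = 1176495.5412 / 295 = 3988.120... → 3988.1.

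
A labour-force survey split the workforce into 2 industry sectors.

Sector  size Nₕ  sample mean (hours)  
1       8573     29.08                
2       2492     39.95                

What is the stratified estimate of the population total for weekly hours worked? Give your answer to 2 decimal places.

348858.24

Population total = Σ Nₕ·x̄ₕ (each stratum's size times its mean).
8573·29.08 + 2492·39.95 = 249302.84 + 99555.4 = 348858.24.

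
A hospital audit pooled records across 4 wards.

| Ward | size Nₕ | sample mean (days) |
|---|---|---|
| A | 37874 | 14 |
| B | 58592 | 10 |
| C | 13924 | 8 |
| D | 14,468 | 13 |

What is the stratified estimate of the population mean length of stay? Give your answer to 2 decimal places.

11.34

N = 124858; weights Wₕ = Nₕ/N = (0.3033, 0.4693, 0.1115, 0.1159).
x̄_st = Σ Wₕ·x̄ₕ = 0.3033·14 + 0.4693·10 + 0.1115·8 + 0.1159·13 ≈ 11.3379...
→ 11.34.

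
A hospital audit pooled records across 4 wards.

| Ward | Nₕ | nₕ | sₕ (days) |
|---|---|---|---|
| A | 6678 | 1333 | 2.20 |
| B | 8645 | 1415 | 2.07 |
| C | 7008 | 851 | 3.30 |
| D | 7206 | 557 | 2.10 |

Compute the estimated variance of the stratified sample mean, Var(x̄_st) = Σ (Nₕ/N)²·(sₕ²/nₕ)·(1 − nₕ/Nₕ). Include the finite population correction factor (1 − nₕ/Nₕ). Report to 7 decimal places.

N = 29537. Term for each stratum: Wₕ²sₕ²/nₕ·(1−nₕ/Nₕ).
Var(x̄_st) = 0.0001485513 + 0.0002169476 + 0.0006328908 + 0.0004348117 = 0.0014332014 → 0.0014332.

0.0014332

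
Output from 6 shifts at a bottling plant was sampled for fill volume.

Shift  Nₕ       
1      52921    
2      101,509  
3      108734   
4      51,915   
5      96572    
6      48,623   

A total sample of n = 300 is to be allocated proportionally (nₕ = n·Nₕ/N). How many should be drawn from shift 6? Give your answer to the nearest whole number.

Share of shift 6 = 48623/460274 = 0.10564.
Allocate 300 × 0.10564 = 31.692... → 32.

32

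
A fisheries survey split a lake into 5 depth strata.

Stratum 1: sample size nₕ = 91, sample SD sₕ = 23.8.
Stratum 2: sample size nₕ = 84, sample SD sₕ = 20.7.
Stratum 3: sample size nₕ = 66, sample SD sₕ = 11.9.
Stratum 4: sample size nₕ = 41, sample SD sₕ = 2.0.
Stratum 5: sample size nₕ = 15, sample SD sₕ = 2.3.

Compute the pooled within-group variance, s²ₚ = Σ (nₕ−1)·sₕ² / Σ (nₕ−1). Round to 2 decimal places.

1: (91−1)·23.8² = 90·566.44 = 50979.6
2: (84−1)·20.7² = 83·428.49 = 35564.67
3: (66−1)·11.9² = 65·141.61 = 9204.65
4: (41−1)·2.0² = 40·4 = 160
5: (15−1)·2.3² = 14·5.29 = 74.06
Numerator = 95982.98; denominator = Σ(nₕ−1) = 292.
s²ₚ = 95982.98/292 = 328.7088... → 328.71.

328.71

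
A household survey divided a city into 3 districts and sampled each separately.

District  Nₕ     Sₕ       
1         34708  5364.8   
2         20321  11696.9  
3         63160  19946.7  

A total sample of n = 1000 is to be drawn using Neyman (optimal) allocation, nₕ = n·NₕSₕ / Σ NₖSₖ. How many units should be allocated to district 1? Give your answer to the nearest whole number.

1: NₕSₕ = 34708·5364.8 = 186201478.4
2: NₕSₕ = 20321·11696.9 = 237692704.9
3: NₕSₕ = 63160·19946.7 = 1259833572
Σ NₕSₕ = 1683727755.3.
n_1 = 1000·186201478.4/1683727755.3 = 110.589... → 111.

111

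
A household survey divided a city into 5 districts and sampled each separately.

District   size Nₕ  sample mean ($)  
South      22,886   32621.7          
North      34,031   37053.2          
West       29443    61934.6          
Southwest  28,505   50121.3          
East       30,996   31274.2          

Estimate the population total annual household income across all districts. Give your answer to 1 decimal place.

6229160862.9

Population total = Σ Nₕ·x̄ₕ (each stratum's size times its mean).
22886·32621.7 + 34031·37053.2 + 29443·61934.6 + 28505·50121.3 + 30996·31274.2 = 746580226.2 + 1260957449.2 + 1823540427.8 + 1428707656.5 + 969375103.2 = 6229160862.9.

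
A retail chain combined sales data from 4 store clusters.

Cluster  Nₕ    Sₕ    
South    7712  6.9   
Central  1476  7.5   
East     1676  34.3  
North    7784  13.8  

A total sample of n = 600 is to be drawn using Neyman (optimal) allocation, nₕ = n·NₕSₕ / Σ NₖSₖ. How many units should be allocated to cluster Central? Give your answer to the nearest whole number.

Σ NₕSₕ = 7712·6.9 + 1476·7.5 + 1676·34.3 + 7784·13.8 = 229188.8.
Share for Central: 11070/229188.8 = 0.04830.
n_Central = 600 × 0.04830 = 28.980... → 29.

29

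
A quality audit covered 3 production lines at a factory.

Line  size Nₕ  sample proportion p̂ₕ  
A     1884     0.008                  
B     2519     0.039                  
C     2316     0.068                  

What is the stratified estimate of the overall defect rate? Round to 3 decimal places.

Wₕ = Nₕ/N with N = 6719: 0.2804, 0.3749, 0.3447.
p̂_st = 0.2804·0.008 + 0.3749·0.039 + 0.3447·0.068 ≈ 0.04030... → 0.040.

0.040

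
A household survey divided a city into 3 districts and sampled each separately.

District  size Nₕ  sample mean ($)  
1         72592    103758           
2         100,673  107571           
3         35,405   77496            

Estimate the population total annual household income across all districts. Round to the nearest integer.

21105241899

Population total = Σ Nₕ·x̄ₕ (each stratum's size times its mean).
72592·103758 + 100673·107571 + 35405·77496 = 7532000736 + 10829495283 + 2743745880 = 21105241899.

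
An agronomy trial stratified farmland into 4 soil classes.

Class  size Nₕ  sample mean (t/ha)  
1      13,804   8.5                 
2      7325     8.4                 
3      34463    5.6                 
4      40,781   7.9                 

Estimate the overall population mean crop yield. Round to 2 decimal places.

7.20

x̄_st = (Σ Nₕx̄ₕ) / (Σ Nₕ) = (13804·8.5 + 7325·8.4 + 34463·5.6 + 40781·7.9) / 96373
= 694026.7 / 96373 = 7.2015... → 7.20.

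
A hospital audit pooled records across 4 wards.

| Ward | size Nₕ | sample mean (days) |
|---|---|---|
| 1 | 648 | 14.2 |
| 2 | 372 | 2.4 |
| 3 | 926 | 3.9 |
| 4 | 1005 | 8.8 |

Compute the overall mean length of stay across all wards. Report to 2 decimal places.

N = 648 + 372 + 926 + 1005 = 2951.
Overall mean = Σ (Nₕ/N)·x̄ₕ — weight by population share, not a simple average.
Σ Nₕx̄ₕ = 648·14.2 + 372·2.4 + 926·3.9 + 1005·8.8 = 9201.6 + 892.8 + 3611.4 + 8844 = 22549.8.
Divide by N: 22549.8 / 2951 = 7.6414... → 7.64.

7.64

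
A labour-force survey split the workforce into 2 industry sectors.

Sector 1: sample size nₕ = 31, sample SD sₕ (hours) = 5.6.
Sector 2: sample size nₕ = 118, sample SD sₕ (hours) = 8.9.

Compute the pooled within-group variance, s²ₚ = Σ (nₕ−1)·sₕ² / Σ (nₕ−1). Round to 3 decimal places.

69.445

Degrees of freedom: 30 + 117 = 147.
Σ(nₕ−1)sₕ² = 30·31.36 + 117·79.21 = 10208.37.
s²ₚ = 10208.37 / 147 = 69.44469... → 69.445.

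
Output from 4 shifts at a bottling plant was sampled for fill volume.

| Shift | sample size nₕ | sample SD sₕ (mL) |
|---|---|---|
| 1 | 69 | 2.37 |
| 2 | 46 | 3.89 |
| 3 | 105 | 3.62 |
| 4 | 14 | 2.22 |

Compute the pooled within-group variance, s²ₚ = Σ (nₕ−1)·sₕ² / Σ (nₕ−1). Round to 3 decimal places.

1: (69−1)·2.37² = 68·5.6169 = 381.9492
2: (46−1)·3.89² = 45·15.1321 = 680.9445
3: (105−1)·3.62² = 104·13.1044 = 1362.8576
4: (14−1)·2.22² = 13·4.9284 = 64.0692
Numerator = 2489.8205; denominator = Σ(nₕ−1) = 230.
s²ₚ = 2489.8205/230 = 10.82531... → 10.825.

10.825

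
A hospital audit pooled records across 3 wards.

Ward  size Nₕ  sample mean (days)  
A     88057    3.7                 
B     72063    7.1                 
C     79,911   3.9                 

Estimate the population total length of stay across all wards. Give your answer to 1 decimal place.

Estimate total by summing Nₕ·x̄ₕ over strata.
88057·3.7 + 72063·7.1 + 79911·3.9 = 325810.9 + 511647.3 + 311652.9 = 1149111.1.

1149111.1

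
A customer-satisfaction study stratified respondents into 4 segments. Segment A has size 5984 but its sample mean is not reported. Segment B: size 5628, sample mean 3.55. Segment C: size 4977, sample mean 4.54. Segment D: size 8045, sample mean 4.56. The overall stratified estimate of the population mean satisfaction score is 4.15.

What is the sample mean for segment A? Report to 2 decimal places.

N = 5984 + 5628 + 4977 + 8045 = 24634.
Overall total = μ·N = 4.15·24634 = 102231.1.
Subtract the known strata: 5628·3.55 + 4977·4.54 + 8045·4.56 = 79260.18.
Remaining total for segment A: 102231.1 − 79260.18 = 22970.92.
Divide by its size: 22970.92 / 5984 = 3.8387... → 3.84.

3.84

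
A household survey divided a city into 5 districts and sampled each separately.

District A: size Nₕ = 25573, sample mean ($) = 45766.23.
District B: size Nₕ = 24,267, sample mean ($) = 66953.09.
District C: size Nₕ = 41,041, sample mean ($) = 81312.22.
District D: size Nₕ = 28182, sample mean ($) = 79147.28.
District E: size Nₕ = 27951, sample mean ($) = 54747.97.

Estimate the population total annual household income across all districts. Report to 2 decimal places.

9893054410.27

Estimate total by summing Nₕ·x̄ₕ over strata.
25573·45766.23 + 24267·66953.09 + 41041·81312.22 + 28182·79147.28 + 27951·54747.97 = 1170379799.79 + 1624750635.03 + 3337134821.02 + 2230528644.96 + 1530260509.47 = 9893054410.27.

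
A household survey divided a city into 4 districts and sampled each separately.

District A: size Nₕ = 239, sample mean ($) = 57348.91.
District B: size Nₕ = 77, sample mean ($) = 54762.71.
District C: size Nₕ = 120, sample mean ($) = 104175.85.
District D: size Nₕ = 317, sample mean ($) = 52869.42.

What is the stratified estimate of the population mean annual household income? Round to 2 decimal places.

62661.12

x̄_st = (Σ Nₕx̄ₕ) / (Σ Nₕ) = (239·57348.91 + 77·54762.71 + 120·104175.85 + 317·52869.42) / 753
= 47183826.3 / 753 = 62661.1239... → 62661.12.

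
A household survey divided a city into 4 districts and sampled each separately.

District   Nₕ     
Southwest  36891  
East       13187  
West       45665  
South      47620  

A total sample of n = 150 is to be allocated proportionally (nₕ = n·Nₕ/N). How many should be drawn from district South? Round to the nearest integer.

50

N = 36891 + 13187 + 45665 + 47620 = 143363.
n_South = 150·47620/143363 = 49.825... → 50.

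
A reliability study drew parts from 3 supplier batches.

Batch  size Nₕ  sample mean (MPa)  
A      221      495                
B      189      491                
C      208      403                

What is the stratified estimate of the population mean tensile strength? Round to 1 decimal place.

N = 221 + 189 + 208 = 618.
Overall mean = Σ (Nₕ/N)·x̄ₕ — weight by population share, not a simple average.
Σ Nₕx̄ₕ = 221·495 + 189·491 + 208·403 = 109395 + 92799 + 83824 = 286018.
Divide by N: 286018 / 618 = 462.812... → 462.8.

462.8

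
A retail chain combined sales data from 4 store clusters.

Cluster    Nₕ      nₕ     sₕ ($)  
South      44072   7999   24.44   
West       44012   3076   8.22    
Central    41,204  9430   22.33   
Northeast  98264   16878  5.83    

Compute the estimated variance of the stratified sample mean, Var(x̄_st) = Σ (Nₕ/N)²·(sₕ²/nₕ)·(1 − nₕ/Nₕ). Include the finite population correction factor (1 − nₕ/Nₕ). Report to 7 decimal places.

0.0047050

N = 227552. Term for each stratum: Wₕ²sₕ²/nₕ·(1−nₕ/Nₕ).
Var(x̄_st) = 0.0022927168 + 0.0007643152 + 0.0013369517 + 0.0003110276 = 0.0047050113 → 0.0047050.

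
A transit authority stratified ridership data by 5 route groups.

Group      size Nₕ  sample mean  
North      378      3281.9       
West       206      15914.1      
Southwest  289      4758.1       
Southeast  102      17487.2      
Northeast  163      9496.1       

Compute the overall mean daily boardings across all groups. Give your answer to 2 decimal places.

8106.78

x̄_st = (Σ Nₕx̄ₕ) / (Σ Nₕ) = (378·3281.9 + 206·15914.1 + 289·4758.1 + 102·17487.2 + 163·9496.1) / 1138
= 9225512.4 / 1138 = 8106.7772... → 8106.78.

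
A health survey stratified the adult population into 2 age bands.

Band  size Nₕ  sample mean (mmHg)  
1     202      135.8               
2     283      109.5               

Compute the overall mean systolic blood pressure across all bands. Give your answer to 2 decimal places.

120.45

N = 202 + 283 = 485.
Overall mean = Σ (Nₕ/N)·x̄ₕ — weight by population share, not a simple average.
Σ Nₕx̄ₕ = 202·135.8 + 283·109.5 = 27431.6 + 30988.5 = 58420.1.
Divide by N: 58420.1 / 485 = 120.4538... → 120.45.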